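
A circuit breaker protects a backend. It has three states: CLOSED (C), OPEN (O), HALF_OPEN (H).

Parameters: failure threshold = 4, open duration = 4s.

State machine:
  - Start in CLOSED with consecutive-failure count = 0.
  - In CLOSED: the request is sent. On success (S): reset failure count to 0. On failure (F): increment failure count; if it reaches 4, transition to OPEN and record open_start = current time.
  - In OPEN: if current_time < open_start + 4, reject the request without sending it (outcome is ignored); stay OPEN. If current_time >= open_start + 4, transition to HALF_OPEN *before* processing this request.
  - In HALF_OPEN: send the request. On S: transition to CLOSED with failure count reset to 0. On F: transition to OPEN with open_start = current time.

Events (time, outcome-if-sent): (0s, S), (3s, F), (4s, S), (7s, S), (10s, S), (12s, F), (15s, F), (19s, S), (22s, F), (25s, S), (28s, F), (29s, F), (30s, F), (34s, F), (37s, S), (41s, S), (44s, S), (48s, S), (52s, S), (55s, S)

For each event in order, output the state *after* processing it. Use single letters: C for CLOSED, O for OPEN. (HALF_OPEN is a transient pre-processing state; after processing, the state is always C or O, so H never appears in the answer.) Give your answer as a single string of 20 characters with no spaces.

Answer: CCCCCCCCCCCCCOOCCCCC

Derivation:
State after each event:
  event#1 t=0s outcome=S: state=CLOSED
  event#2 t=3s outcome=F: state=CLOSED
  event#3 t=4s outcome=S: state=CLOSED
  event#4 t=7s outcome=S: state=CLOSED
  event#5 t=10s outcome=S: state=CLOSED
  event#6 t=12s outcome=F: state=CLOSED
  event#7 t=15s outcome=F: state=CLOSED
  event#8 t=19s outcome=S: state=CLOSED
  event#9 t=22s outcome=F: state=CLOSED
  event#10 t=25s outcome=S: state=CLOSED
  event#11 t=28s outcome=F: state=CLOSED
  event#12 t=29s outcome=F: state=CLOSED
  event#13 t=30s outcome=F: state=CLOSED
  event#14 t=34s outcome=F: state=OPEN
  event#15 t=37s outcome=S: state=OPEN
  event#16 t=41s outcome=S: state=CLOSED
  event#17 t=44s outcome=S: state=CLOSED
  event#18 t=48s outcome=S: state=CLOSED
  event#19 t=52s outcome=S: state=CLOSED
  event#20 t=55s outcome=S: state=CLOSED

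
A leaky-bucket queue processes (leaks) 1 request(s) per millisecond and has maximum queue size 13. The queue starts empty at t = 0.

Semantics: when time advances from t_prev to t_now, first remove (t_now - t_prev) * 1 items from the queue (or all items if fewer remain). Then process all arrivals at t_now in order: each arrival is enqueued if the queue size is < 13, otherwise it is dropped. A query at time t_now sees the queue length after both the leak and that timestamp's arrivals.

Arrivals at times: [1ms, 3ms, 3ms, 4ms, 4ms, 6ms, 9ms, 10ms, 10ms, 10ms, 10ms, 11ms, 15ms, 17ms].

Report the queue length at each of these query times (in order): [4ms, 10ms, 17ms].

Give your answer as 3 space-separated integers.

Queue lengths at query times:
  query t=4ms: backlog = 3
  query t=10ms: backlog = 4
  query t=17ms: backlog = 1

Answer: 3 4 1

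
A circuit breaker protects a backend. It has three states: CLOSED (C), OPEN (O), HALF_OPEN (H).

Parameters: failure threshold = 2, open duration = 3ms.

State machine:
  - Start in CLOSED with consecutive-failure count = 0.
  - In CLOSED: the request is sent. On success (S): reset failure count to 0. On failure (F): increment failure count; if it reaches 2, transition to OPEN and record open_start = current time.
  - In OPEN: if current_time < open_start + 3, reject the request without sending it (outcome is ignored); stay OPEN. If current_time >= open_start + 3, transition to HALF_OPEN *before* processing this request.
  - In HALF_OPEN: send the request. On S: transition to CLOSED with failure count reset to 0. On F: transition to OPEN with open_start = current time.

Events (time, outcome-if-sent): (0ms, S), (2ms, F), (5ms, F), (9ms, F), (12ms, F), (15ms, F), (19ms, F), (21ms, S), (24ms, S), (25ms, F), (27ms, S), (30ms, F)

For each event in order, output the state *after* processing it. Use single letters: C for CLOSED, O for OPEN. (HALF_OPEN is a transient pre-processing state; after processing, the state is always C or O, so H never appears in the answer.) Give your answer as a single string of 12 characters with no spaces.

State after each event:
  event#1 t=0ms outcome=S: state=CLOSED
  event#2 t=2ms outcome=F: state=CLOSED
  event#3 t=5ms outcome=F: state=OPEN
  event#4 t=9ms outcome=F: state=OPEN
  event#5 t=12ms outcome=F: state=OPEN
  event#6 t=15ms outcome=F: state=OPEN
  event#7 t=19ms outcome=F: state=OPEN
  event#8 t=21ms outcome=S: state=OPEN
  event#9 t=24ms outcome=S: state=CLOSED
  event#10 t=25ms outcome=F: state=CLOSED
  event#11 t=27ms outcome=S: state=CLOSED
  event#12 t=30ms outcome=F: state=CLOSED

Answer: CCOOOOOOCCCC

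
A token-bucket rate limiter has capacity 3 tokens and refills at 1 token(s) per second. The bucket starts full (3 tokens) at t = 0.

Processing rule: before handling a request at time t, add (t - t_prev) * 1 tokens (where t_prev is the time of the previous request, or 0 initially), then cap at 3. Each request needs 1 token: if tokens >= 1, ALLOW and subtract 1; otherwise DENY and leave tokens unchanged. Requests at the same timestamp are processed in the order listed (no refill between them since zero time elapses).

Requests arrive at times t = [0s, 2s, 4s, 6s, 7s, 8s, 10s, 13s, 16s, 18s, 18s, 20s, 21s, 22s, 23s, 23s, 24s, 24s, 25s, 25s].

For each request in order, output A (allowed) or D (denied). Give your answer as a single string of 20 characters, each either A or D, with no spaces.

Simulating step by step:
  req#1 t=0s: ALLOW
  req#2 t=2s: ALLOW
  req#3 t=4s: ALLOW
  req#4 t=6s: ALLOW
  req#5 t=7s: ALLOW
  req#6 t=8s: ALLOW
  req#7 t=10s: ALLOW
  req#8 t=13s: ALLOW
  req#9 t=16s: ALLOW
  req#10 t=18s: ALLOW
  req#11 t=18s: ALLOW
  req#12 t=20s: ALLOW
  req#13 t=21s: ALLOW
  req#14 t=22s: ALLOW
  req#15 t=23s: ALLOW
  req#16 t=23s: ALLOW
  req#17 t=24s: ALLOW
  req#18 t=24s: ALLOW
  req#19 t=25s: ALLOW
  req#20 t=25s: DENY

Answer: AAAAAAAAAAAAAAAAAAAD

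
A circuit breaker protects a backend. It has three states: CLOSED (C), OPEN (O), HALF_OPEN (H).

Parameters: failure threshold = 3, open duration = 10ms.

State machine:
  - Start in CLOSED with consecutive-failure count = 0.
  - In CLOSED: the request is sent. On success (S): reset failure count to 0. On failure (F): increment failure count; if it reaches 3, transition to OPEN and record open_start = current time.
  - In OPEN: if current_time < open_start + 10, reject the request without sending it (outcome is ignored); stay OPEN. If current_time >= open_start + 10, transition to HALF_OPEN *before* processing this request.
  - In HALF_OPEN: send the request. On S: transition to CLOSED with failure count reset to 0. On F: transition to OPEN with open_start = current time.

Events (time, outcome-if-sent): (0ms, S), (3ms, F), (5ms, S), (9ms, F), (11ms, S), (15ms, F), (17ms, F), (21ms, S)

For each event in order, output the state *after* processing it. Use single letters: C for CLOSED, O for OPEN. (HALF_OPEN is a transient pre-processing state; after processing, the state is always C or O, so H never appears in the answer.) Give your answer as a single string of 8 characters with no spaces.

Answer: CCCCCCCC

Derivation:
State after each event:
  event#1 t=0ms outcome=S: state=CLOSED
  event#2 t=3ms outcome=F: state=CLOSED
  event#3 t=5ms outcome=S: state=CLOSED
  event#4 t=9ms outcome=F: state=CLOSED
  event#5 t=11ms outcome=S: state=CLOSED
  event#6 t=15ms outcome=F: state=CLOSED
  event#7 t=17ms outcome=F: state=CLOSED
  event#8 t=21ms outcome=S: state=CLOSED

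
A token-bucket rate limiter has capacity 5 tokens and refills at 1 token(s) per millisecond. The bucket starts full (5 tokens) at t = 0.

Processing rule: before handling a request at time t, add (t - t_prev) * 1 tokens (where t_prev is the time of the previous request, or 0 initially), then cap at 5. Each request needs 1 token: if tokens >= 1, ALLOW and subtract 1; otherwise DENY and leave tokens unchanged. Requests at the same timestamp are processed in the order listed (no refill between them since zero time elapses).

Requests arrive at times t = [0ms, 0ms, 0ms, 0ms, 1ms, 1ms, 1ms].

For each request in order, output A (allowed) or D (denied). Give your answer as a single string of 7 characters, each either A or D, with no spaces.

Simulating step by step:
  req#1 t=0ms: ALLOW
  req#2 t=0ms: ALLOW
  req#3 t=0ms: ALLOW
  req#4 t=0ms: ALLOW
  req#5 t=1ms: ALLOW
  req#6 t=1ms: ALLOW
  req#7 t=1ms: DENY

Answer: AAAAAAD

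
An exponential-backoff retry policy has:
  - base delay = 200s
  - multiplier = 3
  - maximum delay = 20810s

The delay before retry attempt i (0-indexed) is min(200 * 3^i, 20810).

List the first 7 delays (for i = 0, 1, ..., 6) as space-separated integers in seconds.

Answer: 200 600 1800 5400 16200 20810 20810

Derivation:
Computing each delay:
  i=0: min(200*3^0, 20810) = 200
  i=1: min(200*3^1, 20810) = 600
  i=2: min(200*3^2, 20810) = 1800
  i=3: min(200*3^3, 20810) = 5400
  i=4: min(200*3^4, 20810) = 16200
  i=5: min(200*3^5, 20810) = 20810
  i=6: min(200*3^6, 20810) = 20810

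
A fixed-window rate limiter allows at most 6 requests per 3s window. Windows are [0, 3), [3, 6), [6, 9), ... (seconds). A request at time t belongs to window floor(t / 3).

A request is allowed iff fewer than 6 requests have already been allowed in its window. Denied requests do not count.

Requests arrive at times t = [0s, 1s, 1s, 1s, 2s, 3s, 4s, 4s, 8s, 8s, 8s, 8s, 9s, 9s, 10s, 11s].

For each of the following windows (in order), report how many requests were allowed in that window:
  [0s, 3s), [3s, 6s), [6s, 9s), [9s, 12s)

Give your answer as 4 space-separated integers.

Answer: 5 3 4 4

Derivation:
Processing requests:
  req#1 t=0s (window 0): ALLOW
  req#2 t=1s (window 0): ALLOW
  req#3 t=1s (window 0): ALLOW
  req#4 t=1s (window 0): ALLOW
  req#5 t=2s (window 0): ALLOW
  req#6 t=3s (window 1): ALLOW
  req#7 t=4s (window 1): ALLOW
  req#8 t=4s (window 1): ALLOW
  req#9 t=8s (window 2): ALLOW
  req#10 t=8s (window 2): ALLOW
  req#11 t=8s (window 2): ALLOW
  req#12 t=8s (window 2): ALLOW
  req#13 t=9s (window 3): ALLOW
  req#14 t=9s (window 3): ALLOW
  req#15 t=10s (window 3): ALLOW
  req#16 t=11s (window 3): ALLOW

Allowed counts by window: 5 3 4 4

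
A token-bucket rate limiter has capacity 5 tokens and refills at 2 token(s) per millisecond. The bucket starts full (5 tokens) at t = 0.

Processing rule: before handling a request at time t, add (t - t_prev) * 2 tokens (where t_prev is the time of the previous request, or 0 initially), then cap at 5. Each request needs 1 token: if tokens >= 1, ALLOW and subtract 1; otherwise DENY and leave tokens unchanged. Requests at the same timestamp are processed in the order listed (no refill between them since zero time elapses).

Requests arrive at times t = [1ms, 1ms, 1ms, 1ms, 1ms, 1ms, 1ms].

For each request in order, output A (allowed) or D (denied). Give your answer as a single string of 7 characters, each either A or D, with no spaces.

Answer: AAAAADD

Derivation:
Simulating step by step:
  req#1 t=1ms: ALLOW
  req#2 t=1ms: ALLOW
  req#3 t=1ms: ALLOW
  req#4 t=1ms: ALLOW
  req#5 t=1ms: ALLOW
  req#6 t=1ms: DENY
  req#7 t=1ms: DENY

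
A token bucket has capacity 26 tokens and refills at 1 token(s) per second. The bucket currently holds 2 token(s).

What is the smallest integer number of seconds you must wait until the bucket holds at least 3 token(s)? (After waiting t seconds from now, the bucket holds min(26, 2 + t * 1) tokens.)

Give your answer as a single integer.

Answer: 1

Derivation:
Need 2 + t * 1 >= 3, so t >= 1/1.
Smallest integer t = ceil(1/1) = 1.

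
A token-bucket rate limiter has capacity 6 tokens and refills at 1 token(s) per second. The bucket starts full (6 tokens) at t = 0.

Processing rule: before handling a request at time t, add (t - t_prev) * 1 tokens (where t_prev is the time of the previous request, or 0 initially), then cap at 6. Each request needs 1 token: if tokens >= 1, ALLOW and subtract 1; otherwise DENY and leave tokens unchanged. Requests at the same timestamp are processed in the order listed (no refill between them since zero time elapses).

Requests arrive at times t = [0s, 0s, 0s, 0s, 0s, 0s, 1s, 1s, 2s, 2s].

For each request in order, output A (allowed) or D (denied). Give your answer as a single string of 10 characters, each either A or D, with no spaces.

Answer: AAAAAAADAD

Derivation:
Simulating step by step:
  req#1 t=0s: ALLOW
  req#2 t=0s: ALLOW
  req#3 t=0s: ALLOW
  req#4 t=0s: ALLOW
  req#5 t=0s: ALLOW
  req#6 t=0s: ALLOW
  req#7 t=1s: ALLOW
  req#8 t=1s: DENY
  req#9 t=2s: ALLOW
  req#10 t=2s: DENY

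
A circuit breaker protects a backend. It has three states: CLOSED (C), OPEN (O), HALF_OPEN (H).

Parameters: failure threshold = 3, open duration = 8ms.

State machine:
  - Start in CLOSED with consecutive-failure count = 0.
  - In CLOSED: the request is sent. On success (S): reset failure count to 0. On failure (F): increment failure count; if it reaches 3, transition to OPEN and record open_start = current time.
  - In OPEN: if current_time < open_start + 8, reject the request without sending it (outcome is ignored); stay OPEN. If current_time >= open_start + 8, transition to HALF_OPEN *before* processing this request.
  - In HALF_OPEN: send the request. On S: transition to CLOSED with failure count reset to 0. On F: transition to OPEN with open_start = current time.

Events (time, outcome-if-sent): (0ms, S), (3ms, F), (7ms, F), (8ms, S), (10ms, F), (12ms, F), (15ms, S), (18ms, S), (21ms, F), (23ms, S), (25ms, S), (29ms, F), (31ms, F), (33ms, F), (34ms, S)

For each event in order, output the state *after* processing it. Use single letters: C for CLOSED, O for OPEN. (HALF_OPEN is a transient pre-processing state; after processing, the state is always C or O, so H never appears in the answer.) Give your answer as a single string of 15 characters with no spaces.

Answer: CCCCCCCCCCCCCOO

Derivation:
State after each event:
  event#1 t=0ms outcome=S: state=CLOSED
  event#2 t=3ms outcome=F: state=CLOSED
  event#3 t=7ms outcome=F: state=CLOSED
  event#4 t=8ms outcome=S: state=CLOSED
  event#5 t=10ms outcome=F: state=CLOSED
  event#6 t=12ms outcome=F: state=CLOSED
  event#7 t=15ms outcome=S: state=CLOSED
  event#8 t=18ms outcome=S: state=CLOSED
  event#9 t=21ms outcome=F: state=CLOSED
  event#10 t=23ms outcome=S: state=CLOSED
  event#11 t=25ms outcome=S: state=CLOSED
  event#12 t=29ms outcome=F: state=CLOSED
  event#13 t=31ms outcome=F: state=CLOSED
  event#14 t=33ms outcome=F: state=OPEN
  event#15 t=34ms outcome=S: state=OPEN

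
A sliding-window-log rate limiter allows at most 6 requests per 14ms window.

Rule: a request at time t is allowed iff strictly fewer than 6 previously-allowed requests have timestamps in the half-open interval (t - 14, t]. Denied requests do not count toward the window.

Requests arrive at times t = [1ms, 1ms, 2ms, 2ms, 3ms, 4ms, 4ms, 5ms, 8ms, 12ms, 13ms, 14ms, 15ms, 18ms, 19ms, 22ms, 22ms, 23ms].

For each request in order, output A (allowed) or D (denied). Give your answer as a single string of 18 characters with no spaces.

Answer: AAAAAADDDDDDAAAAAA

Derivation:
Tracking allowed requests in the window:
  req#1 t=1ms: ALLOW
  req#2 t=1ms: ALLOW
  req#3 t=2ms: ALLOW
  req#4 t=2ms: ALLOW
  req#5 t=3ms: ALLOW
  req#6 t=4ms: ALLOW
  req#7 t=4ms: DENY
  req#8 t=5ms: DENY
  req#9 t=8ms: DENY
  req#10 t=12ms: DENY
  req#11 t=13ms: DENY
  req#12 t=14ms: DENY
  req#13 t=15ms: ALLOW
  req#14 t=18ms: ALLOW
  req#15 t=19ms: ALLOW
  req#16 t=22ms: ALLOW
  req#17 t=22ms: ALLOW
  req#18 t=23ms: ALLOW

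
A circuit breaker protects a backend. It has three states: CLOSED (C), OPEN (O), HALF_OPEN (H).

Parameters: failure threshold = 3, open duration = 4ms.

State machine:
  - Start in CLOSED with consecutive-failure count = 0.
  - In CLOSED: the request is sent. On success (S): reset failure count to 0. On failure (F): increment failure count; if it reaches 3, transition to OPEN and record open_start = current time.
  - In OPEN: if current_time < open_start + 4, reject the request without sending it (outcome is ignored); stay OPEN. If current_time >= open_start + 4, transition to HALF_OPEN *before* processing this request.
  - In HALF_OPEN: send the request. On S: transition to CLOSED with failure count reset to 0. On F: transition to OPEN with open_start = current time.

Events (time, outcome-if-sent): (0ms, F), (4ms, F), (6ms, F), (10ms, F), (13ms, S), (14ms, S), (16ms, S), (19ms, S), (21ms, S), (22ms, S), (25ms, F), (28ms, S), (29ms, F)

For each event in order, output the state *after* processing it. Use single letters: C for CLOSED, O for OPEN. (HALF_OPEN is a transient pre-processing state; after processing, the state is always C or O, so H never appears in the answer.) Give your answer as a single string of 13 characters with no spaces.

Answer: CCOOOCCCCCCCC

Derivation:
State after each event:
  event#1 t=0ms outcome=F: state=CLOSED
  event#2 t=4ms outcome=F: state=CLOSED
  event#3 t=6ms outcome=F: state=OPEN
  event#4 t=10ms outcome=F: state=OPEN
  event#5 t=13ms outcome=S: state=OPEN
  event#6 t=14ms outcome=S: state=CLOSED
  event#7 t=16ms outcome=S: state=CLOSED
  event#8 t=19ms outcome=S: state=CLOSED
  event#9 t=21ms outcome=S: state=CLOSED
  event#10 t=22ms outcome=S: state=CLOSED
  event#11 t=25ms outcome=F: state=CLOSED
  event#12 t=28ms outcome=S: state=CLOSED
  event#13 t=29ms outcome=F: state=CLOSED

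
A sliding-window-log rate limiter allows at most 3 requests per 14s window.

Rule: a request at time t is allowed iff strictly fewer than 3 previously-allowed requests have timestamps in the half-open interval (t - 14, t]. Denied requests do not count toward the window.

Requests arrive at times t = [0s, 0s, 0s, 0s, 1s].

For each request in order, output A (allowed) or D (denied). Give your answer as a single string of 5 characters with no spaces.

Tracking allowed requests in the window:
  req#1 t=0s: ALLOW
  req#2 t=0s: ALLOW
  req#3 t=0s: ALLOW
  req#4 t=0s: DENY
  req#5 t=1s: DENY

Answer: AAADD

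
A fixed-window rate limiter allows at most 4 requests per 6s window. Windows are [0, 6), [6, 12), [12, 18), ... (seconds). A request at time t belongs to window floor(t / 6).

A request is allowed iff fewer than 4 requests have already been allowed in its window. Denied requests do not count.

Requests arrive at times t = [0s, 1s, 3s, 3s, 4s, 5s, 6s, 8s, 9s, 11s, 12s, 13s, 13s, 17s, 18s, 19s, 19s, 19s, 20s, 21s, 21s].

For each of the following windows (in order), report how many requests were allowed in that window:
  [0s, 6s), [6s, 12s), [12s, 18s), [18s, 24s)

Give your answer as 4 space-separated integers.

Processing requests:
  req#1 t=0s (window 0): ALLOW
  req#2 t=1s (window 0): ALLOW
  req#3 t=3s (window 0): ALLOW
  req#4 t=3s (window 0): ALLOW
  req#5 t=4s (window 0): DENY
  req#6 t=5s (window 0): DENY
  req#7 t=6s (window 1): ALLOW
  req#8 t=8s (window 1): ALLOW
  req#9 t=9s (window 1): ALLOW
  req#10 t=11s (window 1): ALLOW
  req#11 t=12s (window 2): ALLOW
  req#12 t=13s (window 2): ALLOW
  req#13 t=13s (window 2): ALLOW
  req#14 t=17s (window 2): ALLOW
  req#15 t=18s (window 3): ALLOW
  req#16 t=19s (window 3): ALLOW
  req#17 t=19s (window 3): ALLOW
  req#18 t=19s (window 3): ALLOW
  req#19 t=20s (window 3): DENY
  req#20 t=21s (window 3): DENY
  req#21 t=21s (window 3): DENY

Allowed counts by window: 4 4 4 4

Answer: 4 4 4 4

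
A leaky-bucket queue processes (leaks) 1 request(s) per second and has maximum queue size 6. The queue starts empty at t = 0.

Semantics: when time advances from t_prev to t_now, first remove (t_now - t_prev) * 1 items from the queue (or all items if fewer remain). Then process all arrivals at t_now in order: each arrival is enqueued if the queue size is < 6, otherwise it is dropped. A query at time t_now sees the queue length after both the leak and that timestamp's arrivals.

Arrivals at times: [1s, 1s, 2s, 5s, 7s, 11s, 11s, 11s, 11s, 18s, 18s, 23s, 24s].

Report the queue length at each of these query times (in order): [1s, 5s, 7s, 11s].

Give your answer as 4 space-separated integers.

Answer: 2 1 1 4

Derivation:
Queue lengths at query times:
  query t=1s: backlog = 2
  query t=5s: backlog = 1
  query t=7s: backlog = 1
  query t=11s: backlog = 4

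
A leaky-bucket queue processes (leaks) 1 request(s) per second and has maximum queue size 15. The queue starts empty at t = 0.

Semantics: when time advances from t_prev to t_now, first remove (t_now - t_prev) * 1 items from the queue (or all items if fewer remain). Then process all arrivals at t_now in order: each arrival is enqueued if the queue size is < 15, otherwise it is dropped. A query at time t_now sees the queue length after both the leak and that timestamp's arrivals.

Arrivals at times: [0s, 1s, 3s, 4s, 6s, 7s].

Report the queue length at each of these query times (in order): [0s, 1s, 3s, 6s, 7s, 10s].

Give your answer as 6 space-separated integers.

Queue lengths at query times:
  query t=0s: backlog = 1
  query t=1s: backlog = 1
  query t=3s: backlog = 1
  query t=6s: backlog = 1
  query t=7s: backlog = 1
  query t=10s: backlog = 0

Answer: 1 1 1 1 1 0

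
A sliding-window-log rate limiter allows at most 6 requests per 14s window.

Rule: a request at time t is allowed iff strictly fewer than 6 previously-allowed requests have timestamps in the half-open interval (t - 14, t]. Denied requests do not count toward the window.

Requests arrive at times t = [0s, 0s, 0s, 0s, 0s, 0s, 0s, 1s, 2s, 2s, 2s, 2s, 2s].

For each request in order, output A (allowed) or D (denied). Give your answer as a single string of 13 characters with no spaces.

Tracking allowed requests in the window:
  req#1 t=0s: ALLOW
  req#2 t=0s: ALLOW
  req#3 t=0s: ALLOW
  req#4 t=0s: ALLOW
  req#5 t=0s: ALLOW
  req#6 t=0s: ALLOW
  req#7 t=0s: DENY
  req#8 t=1s: DENY
  req#9 t=2s: DENY
  req#10 t=2s: DENY
  req#11 t=2s: DENY
  req#12 t=2s: DENY
  req#13 t=2s: DENY

Answer: AAAAAADDDDDDD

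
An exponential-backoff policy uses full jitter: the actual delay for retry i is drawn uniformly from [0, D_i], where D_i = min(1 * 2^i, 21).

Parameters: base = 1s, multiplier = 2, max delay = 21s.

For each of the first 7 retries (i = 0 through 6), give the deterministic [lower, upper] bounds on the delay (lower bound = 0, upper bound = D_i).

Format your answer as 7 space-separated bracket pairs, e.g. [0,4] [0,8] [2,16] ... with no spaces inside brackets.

Computing bounds per retry:
  i=0: D_i=min(1*2^0,21)=1, bounds=[0,1]
  i=1: D_i=min(1*2^1,21)=2, bounds=[0,2]
  i=2: D_i=min(1*2^2,21)=4, bounds=[0,4]
  i=3: D_i=min(1*2^3,21)=8, bounds=[0,8]
  i=4: D_i=min(1*2^4,21)=16, bounds=[0,16]
  i=5: D_i=min(1*2^5,21)=21, bounds=[0,21]
  i=6: D_i=min(1*2^6,21)=21, bounds=[0,21]

Answer: [0,1] [0,2] [0,4] [0,8] [0,16] [0,21] [0,21]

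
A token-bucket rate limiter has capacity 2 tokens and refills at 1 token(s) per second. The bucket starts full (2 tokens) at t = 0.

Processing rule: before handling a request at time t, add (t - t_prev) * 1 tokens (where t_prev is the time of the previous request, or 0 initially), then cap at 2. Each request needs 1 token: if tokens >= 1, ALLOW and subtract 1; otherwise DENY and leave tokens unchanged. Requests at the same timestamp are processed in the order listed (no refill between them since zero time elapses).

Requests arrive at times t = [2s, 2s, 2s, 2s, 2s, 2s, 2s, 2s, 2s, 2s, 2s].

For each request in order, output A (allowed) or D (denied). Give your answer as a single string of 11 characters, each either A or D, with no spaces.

Answer: AADDDDDDDDD

Derivation:
Simulating step by step:
  req#1 t=2s: ALLOW
  req#2 t=2s: ALLOW
  req#3 t=2s: DENY
  req#4 t=2s: DENY
  req#5 t=2s: DENY
  req#6 t=2s: DENY
  req#7 t=2s: DENY
  req#8 t=2s: DENY
  req#9 t=2s: DENY
  req#10 t=2s: DENY
  req#11 t=2s: DENY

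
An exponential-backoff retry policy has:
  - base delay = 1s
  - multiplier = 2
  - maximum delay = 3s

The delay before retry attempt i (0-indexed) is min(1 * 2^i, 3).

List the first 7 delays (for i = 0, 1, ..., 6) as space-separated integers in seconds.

Answer: 1 2 3 3 3 3 3

Derivation:
Computing each delay:
  i=0: min(1*2^0, 3) = 1
  i=1: min(1*2^1, 3) = 2
  i=2: min(1*2^2, 3) = 3
  i=3: min(1*2^3, 3) = 3
  i=4: min(1*2^4, 3) = 3
  i=5: min(1*2^5, 3) = 3
  i=6: min(1*2^6, 3) = 3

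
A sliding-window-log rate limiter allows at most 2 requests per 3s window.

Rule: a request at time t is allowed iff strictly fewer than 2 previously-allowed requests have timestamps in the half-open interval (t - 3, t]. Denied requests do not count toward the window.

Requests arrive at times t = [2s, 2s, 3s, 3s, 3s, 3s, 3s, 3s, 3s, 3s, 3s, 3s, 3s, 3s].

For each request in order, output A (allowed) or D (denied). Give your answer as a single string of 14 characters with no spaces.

Answer: AADDDDDDDDDDDD

Derivation:
Tracking allowed requests in the window:
  req#1 t=2s: ALLOW
  req#2 t=2s: ALLOW
  req#3 t=3s: DENY
  req#4 t=3s: DENY
  req#5 t=3s: DENY
  req#6 t=3s: DENY
  req#7 t=3s: DENY
  req#8 t=3s: DENY
  req#9 t=3s: DENY
  req#10 t=3s: DENY
  req#11 t=3s: DENY
  req#12 t=3s: DENY
  req#13 t=3s: DENY
  req#14 t=3s: DENY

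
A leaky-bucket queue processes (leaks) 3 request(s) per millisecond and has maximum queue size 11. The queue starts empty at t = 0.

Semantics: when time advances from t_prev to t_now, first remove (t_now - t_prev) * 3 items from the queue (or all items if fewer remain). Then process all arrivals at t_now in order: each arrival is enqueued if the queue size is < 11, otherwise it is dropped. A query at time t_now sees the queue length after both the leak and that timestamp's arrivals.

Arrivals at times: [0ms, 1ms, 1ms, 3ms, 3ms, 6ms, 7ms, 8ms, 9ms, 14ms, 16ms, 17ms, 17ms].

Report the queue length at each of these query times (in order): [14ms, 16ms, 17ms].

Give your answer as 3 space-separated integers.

Answer: 1 1 2

Derivation:
Queue lengths at query times:
  query t=14ms: backlog = 1
  query t=16ms: backlog = 1
  query t=17ms: backlog = 2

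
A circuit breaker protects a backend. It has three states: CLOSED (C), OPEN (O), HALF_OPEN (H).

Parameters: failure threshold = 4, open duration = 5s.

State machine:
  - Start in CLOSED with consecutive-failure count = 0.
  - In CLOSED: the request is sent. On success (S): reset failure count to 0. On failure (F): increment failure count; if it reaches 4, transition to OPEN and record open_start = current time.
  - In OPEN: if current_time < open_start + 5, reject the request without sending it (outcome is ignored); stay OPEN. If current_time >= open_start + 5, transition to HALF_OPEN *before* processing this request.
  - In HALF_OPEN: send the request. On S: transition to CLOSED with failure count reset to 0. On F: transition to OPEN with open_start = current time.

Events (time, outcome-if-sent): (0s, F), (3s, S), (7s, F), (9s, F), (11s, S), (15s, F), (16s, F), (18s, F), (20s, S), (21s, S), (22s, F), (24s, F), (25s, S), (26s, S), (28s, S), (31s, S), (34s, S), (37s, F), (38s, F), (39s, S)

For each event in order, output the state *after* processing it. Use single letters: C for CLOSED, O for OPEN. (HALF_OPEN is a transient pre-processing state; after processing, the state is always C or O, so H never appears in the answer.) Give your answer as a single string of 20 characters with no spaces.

State after each event:
  event#1 t=0s outcome=F: state=CLOSED
  event#2 t=3s outcome=S: state=CLOSED
  event#3 t=7s outcome=F: state=CLOSED
  event#4 t=9s outcome=F: state=CLOSED
  event#5 t=11s outcome=S: state=CLOSED
  event#6 t=15s outcome=F: state=CLOSED
  event#7 t=16s outcome=F: state=CLOSED
  event#8 t=18s outcome=F: state=CLOSED
  event#9 t=20s outcome=S: state=CLOSED
  event#10 t=21s outcome=S: state=CLOSED
  event#11 t=22s outcome=F: state=CLOSED
  event#12 t=24s outcome=F: state=CLOSED
  event#13 t=25s outcome=S: state=CLOSED
  event#14 t=26s outcome=S: state=CLOSED
  event#15 t=28s outcome=S: state=CLOSED
  event#16 t=31s outcome=S: state=CLOSED
  event#17 t=34s outcome=S: state=CLOSED
  event#18 t=37s outcome=F: state=CLOSED
  event#19 t=38s outcome=F: state=CLOSED
  event#20 t=39s outcome=S: state=CLOSED

Answer: CCCCCCCCCCCCCCCCCCCC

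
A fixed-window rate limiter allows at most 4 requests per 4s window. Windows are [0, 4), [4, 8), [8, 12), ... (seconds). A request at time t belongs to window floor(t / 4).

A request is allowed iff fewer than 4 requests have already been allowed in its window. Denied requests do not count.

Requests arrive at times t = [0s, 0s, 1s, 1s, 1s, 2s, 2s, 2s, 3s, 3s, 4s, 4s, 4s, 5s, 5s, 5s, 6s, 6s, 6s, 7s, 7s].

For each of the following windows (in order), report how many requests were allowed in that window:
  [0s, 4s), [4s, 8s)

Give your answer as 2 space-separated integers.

Answer: 4 4

Derivation:
Processing requests:
  req#1 t=0s (window 0): ALLOW
  req#2 t=0s (window 0): ALLOW
  req#3 t=1s (window 0): ALLOW
  req#4 t=1s (window 0): ALLOW
  req#5 t=1s (window 0): DENY
  req#6 t=2s (window 0): DENY
  req#7 t=2s (window 0): DENY
  req#8 t=2s (window 0): DENY
  req#9 t=3s (window 0): DENY
  req#10 t=3s (window 0): DENY
  req#11 t=4s (window 1): ALLOW
  req#12 t=4s (window 1): ALLOW
  req#13 t=4s (window 1): ALLOW
  req#14 t=5s (window 1): ALLOW
  req#15 t=5s (window 1): DENY
  req#16 t=5s (window 1): DENY
  req#17 t=6s (window 1): DENY
  req#18 t=6s (window 1): DENY
  req#19 t=6s (window 1): DENY
  req#20 t=7s (window 1): DENY
  req#21 t=7s (window 1): DENY

Allowed counts by window: 4 4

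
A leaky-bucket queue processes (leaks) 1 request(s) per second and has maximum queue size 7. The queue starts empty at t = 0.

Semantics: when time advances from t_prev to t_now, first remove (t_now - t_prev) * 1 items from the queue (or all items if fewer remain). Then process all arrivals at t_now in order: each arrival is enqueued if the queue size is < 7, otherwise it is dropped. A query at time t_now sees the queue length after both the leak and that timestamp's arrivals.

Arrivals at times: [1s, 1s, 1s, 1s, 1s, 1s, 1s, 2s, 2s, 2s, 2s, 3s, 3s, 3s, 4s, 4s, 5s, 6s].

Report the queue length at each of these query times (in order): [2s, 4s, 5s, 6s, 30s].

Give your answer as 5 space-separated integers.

Queue lengths at query times:
  query t=2s: backlog = 7
  query t=4s: backlog = 7
  query t=5s: backlog = 7
  query t=6s: backlog = 7
  query t=30s: backlog = 0

Answer: 7 7 7 7 0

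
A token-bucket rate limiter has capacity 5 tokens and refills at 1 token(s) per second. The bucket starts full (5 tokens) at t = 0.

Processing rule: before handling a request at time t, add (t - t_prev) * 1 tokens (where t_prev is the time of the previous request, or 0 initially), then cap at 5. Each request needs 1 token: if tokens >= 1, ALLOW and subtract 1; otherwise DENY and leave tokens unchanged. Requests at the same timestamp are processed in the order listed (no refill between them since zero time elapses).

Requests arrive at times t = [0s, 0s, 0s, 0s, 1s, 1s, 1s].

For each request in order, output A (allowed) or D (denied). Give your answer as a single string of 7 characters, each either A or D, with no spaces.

Answer: AAAAAAD

Derivation:
Simulating step by step:
  req#1 t=0s: ALLOW
  req#2 t=0s: ALLOW
  req#3 t=0s: ALLOW
  req#4 t=0s: ALLOW
  req#5 t=1s: ALLOW
  req#6 t=1s: ALLOW
  req#7 t=1s: DENY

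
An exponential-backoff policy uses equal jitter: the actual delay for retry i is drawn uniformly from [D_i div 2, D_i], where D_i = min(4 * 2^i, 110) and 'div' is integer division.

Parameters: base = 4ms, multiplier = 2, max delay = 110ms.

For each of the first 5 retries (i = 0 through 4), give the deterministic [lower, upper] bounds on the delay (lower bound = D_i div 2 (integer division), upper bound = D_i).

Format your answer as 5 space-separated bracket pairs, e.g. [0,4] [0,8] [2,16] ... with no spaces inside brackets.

Answer: [2,4] [4,8] [8,16] [16,32] [32,64]

Derivation:
Computing bounds per retry:
  i=0: D_i=min(4*2^0,110)=4, bounds=[2,4]
  i=1: D_i=min(4*2^1,110)=8, bounds=[4,8]
  i=2: D_i=min(4*2^2,110)=16, bounds=[8,16]
  i=3: D_i=min(4*2^3,110)=32, bounds=[16,32]
  i=4: D_i=min(4*2^4,110)=64, bounds=[32,64]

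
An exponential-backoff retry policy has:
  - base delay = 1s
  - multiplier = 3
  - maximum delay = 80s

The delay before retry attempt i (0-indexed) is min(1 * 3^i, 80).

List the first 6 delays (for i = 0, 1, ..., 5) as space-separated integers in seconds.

Computing each delay:
  i=0: min(1*3^0, 80) = 1
  i=1: min(1*3^1, 80) = 3
  i=2: min(1*3^2, 80) = 9
  i=3: min(1*3^3, 80) = 27
  i=4: min(1*3^4, 80) = 80
  i=5: min(1*3^5, 80) = 80

Answer: 1 3 9 27 80 80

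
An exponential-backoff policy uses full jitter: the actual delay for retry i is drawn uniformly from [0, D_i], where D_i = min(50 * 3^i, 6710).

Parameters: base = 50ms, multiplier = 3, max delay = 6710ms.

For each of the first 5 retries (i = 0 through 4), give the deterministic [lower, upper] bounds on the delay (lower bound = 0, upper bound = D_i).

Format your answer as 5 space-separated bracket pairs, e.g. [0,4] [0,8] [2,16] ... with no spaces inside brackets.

Answer: [0,50] [0,150] [0,450] [0,1350] [0,4050]

Derivation:
Computing bounds per retry:
  i=0: D_i=min(50*3^0,6710)=50, bounds=[0,50]
  i=1: D_i=min(50*3^1,6710)=150, bounds=[0,150]
  i=2: D_i=min(50*3^2,6710)=450, bounds=[0,450]
  i=3: D_i=min(50*3^3,6710)=1350, bounds=[0,1350]
  i=4: D_i=min(50*3^4,6710)=4050, bounds=[0,4050]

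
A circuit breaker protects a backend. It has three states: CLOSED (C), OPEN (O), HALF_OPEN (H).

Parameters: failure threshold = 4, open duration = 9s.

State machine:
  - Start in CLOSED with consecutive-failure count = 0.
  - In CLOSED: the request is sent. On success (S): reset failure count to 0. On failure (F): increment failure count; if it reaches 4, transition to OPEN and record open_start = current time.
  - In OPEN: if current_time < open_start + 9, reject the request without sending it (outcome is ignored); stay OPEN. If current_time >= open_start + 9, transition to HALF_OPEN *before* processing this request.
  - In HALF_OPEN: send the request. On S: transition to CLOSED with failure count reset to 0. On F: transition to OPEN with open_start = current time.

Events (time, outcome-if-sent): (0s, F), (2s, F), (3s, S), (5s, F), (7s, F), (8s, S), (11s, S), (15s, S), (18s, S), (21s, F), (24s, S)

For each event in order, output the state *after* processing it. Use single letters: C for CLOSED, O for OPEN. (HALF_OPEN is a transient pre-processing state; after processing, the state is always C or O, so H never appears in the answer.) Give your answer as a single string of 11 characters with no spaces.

Answer: CCCCCCCCCCC

Derivation:
State after each event:
  event#1 t=0s outcome=F: state=CLOSED
  event#2 t=2s outcome=F: state=CLOSED
  event#3 t=3s outcome=S: state=CLOSED
  event#4 t=5s outcome=F: state=CLOSED
  event#5 t=7s outcome=F: state=CLOSED
  event#6 t=8s outcome=S: state=CLOSED
  event#7 t=11s outcome=S: state=CLOSED
  event#8 t=15s outcome=S: state=CLOSED
  event#9 t=18s outcome=S: state=CLOSED
  event#10 t=21s outcome=F: state=CLOSED
  event#11 t=24s outcome=S: state=CLOSED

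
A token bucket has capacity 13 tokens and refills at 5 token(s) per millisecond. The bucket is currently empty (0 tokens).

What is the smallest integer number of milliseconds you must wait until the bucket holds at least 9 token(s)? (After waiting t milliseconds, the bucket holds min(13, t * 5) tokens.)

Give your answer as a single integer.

Answer: 2

Derivation:
Need t * 5 >= 9, so t >= 9/5.
Smallest integer t = ceil(9/5) = 2.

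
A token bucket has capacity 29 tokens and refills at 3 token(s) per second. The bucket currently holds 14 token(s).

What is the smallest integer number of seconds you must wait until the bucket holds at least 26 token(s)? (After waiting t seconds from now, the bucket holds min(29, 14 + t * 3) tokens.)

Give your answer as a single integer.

Need 14 + t * 3 >= 26, so t >= 12/3.
Smallest integer t = ceil(12/3) = 4.

Answer: 4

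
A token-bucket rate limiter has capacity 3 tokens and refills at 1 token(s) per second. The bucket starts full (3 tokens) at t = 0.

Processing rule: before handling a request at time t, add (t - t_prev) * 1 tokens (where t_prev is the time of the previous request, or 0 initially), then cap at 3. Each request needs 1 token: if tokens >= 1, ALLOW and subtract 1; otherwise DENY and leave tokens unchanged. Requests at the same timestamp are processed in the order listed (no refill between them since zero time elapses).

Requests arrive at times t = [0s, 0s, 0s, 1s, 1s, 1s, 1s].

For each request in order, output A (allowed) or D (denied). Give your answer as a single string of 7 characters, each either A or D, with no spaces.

Simulating step by step:
  req#1 t=0s: ALLOW
  req#2 t=0s: ALLOW
  req#3 t=0s: ALLOW
  req#4 t=1s: ALLOW
  req#5 t=1s: DENY
  req#6 t=1s: DENY
  req#7 t=1s: DENY

Answer: AAAADDD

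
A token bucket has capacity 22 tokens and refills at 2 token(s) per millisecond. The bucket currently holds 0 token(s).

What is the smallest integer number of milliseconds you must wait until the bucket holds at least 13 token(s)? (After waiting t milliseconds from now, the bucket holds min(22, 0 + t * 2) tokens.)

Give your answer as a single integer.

Need 0 + t * 2 >= 13, so t >= 13/2.
Smallest integer t = ceil(13/2) = 7.

Answer: 7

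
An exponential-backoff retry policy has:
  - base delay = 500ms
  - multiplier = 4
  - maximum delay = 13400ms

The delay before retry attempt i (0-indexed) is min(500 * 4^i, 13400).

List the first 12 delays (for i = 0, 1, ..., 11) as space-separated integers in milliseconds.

Computing each delay:
  i=0: min(500*4^0, 13400) = 500
  i=1: min(500*4^1, 13400) = 2000
  i=2: min(500*4^2, 13400) = 8000
  i=3: min(500*4^3, 13400) = 13400
  i=4: min(500*4^4, 13400) = 13400
  i=5: min(500*4^5, 13400) = 13400
  i=6: min(500*4^6, 13400) = 13400
  i=7: min(500*4^7, 13400) = 13400
  i=8: min(500*4^8, 13400) = 13400
  i=9: min(500*4^9, 13400) = 13400
  i=10: min(500*4^10, 13400) = 13400
  i=11: min(500*4^11, 13400) = 13400

Answer: 500 2000 8000 13400 13400 13400 13400 13400 13400 13400 13400 13400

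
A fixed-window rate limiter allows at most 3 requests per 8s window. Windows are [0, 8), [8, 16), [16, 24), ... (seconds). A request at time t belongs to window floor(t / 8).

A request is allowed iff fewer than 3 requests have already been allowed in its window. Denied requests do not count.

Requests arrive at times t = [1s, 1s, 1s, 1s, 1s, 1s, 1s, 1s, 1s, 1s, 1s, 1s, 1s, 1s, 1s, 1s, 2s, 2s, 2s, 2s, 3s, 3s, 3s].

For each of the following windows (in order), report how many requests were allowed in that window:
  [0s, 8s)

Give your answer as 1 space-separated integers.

Answer: 3

Derivation:
Processing requests:
  req#1 t=1s (window 0): ALLOW
  req#2 t=1s (window 0): ALLOW
  req#3 t=1s (window 0): ALLOW
  req#4 t=1s (window 0): DENY
  req#5 t=1s (window 0): DENY
  req#6 t=1s (window 0): DENY
  req#7 t=1s (window 0): DENY
  req#8 t=1s (window 0): DENY
  req#9 t=1s (window 0): DENY
  req#10 t=1s (window 0): DENY
  req#11 t=1s (window 0): DENY
  req#12 t=1s (window 0): DENY
  req#13 t=1s (window 0): DENY
  req#14 t=1s (window 0): DENY
  req#15 t=1s (window 0): DENY
  req#16 t=1s (window 0): DENY
  req#17 t=2s (window 0): DENY
  req#18 t=2s (window 0): DENY
  req#19 t=2s (window 0): DENY
  req#20 t=2s (window 0): DENY
  req#21 t=3s (window 0): DENY
  req#22 t=3s (window 0): DENY
  req#23 t=3s (window 0): DENY

Allowed counts by window: 3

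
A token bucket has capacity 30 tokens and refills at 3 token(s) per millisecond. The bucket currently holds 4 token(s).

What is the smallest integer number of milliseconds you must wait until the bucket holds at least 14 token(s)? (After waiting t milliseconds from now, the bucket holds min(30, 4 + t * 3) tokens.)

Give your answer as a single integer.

Answer: 4

Derivation:
Need 4 + t * 3 >= 14, so t >= 10/3.
Smallest integer t = ceil(10/3) = 4.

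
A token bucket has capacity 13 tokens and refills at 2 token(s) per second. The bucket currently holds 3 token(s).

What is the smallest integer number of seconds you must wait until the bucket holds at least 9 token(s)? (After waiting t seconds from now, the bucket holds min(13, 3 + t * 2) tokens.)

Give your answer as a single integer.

Answer: 3

Derivation:
Need 3 + t * 2 >= 9, so t >= 6/2.
Smallest integer t = ceil(6/2) = 3.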